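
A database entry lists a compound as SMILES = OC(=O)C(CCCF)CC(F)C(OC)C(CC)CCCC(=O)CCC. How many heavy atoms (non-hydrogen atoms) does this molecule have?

Every atom symbol written in the SMILES (organic subset) is one heavy atom; implicit H are not written.
Heavy atoms by element → C:19, F:2, O:4.
Total: 25.

25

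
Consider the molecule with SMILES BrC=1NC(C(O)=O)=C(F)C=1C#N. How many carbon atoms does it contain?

Count every carbon token in the SMILES (each C, including those in ring-closure positions and inside branches).
Carbon count: 6.

6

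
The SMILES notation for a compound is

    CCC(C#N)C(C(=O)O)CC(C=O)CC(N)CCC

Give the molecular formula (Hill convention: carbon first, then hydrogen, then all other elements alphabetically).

C14H24N2O3

Walk through each heavy atom and fill implicit hydrogens from standard valence (C 4, N 3, O 2, S 2, halogen 1):
  atom 1: C, bond orders sum to 1 (valence 4) → 3 H
  atom 2: C, bond orders sum to 2 (valence 4) → 2 H
  atom 3: C, bond orders sum to 3 (valence 4) → 1 H
  atom 4: C, bond orders sum to 4 (valence 4) → 0 H
  atom 5: N, bond orders sum to 3 (valence 3) → 0 H
  atom 6: C, bond orders sum to 3 (valence 4) → 1 H
  atom 7: C, bond orders sum to 4 (valence 4) → 0 H
  atom 8: O, bond orders sum to 2 (valence 2) → 0 H
  atom 9: O, bond orders sum to 1 (valence 2) → 1 H
  atom 10: C, bond orders sum to 2 (valence 4) → 2 H
  atom 11: C, bond orders sum to 3 (valence 4) → 1 H
  atom 12: C, bond orders sum to 3 (valence 4) → 1 H
  atom 13: O, bond orders sum to 2 (valence 2) → 0 H
  atom 14: C, bond orders sum to 2 (valence 4) → 2 H
  atom 15: C, bond orders sum to 3 (valence 4) → 1 H
  atom 16: N, bond orders sum to 1 (valence 3) → 2 H
  atom 17: C, bond orders sum to 2 (valence 4) → 2 H
  atom 18: C, bond orders sum to 2 (valence 4) → 2 H
  atom 19: C, bond orders sum to 1 (valence 4) → 3 H
Totals → C:14, H:24, N:2, O:3.
In Hill order: C14H24N2O3.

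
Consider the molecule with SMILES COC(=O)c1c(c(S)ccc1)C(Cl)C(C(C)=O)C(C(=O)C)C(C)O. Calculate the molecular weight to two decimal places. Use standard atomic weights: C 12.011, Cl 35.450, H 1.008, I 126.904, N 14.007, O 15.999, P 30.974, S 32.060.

372.86 g/mol

First, the molecular formula is C17H21ClO5S (counting implicit H from valence).
  C: 17 × 12.011 = 204.187
  Cl: 1 × 35.450 = 35.450
  H: 21 × 1.008 = 21.168
  O: 5 × 15.999 = 79.995
  S: 1 × 32.060 = 32.060
Sum: 17×12.011 + 1×35.450 + 21×1.008 + 5×15.999 + 1×32.060 = 372.860 → 372.86 g/mol.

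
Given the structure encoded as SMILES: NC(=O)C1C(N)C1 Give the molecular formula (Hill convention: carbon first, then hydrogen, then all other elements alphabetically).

C4H8N2O

Walk through each heavy atom and fill implicit hydrogens from standard valence (C 4, N 3, O 2, S 2, halogen 1):
  atom 1: N, bond orders sum to 1 (valence 3) → 2 H
  atom 2: C, bond orders sum to 4 (valence 4) → 0 H
  atom 3: O, bond orders sum to 2 (valence 2) → 0 H
  atom 4: C, bond orders sum to 3 (valence 4) → 1 H
  atom 5: C, bond orders sum to 3 (valence 4) → 1 H
  atom 6: N, bond orders sum to 1 (valence 3) → 2 H
  atom 7: C, bond orders sum to 2 (valence 4) → 2 H
Totals → C:4, H:8, N:2, O:1.
In Hill order: C4H8N2O.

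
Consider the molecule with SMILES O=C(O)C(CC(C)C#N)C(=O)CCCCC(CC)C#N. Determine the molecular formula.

C15H22N2O3

Walk through each heavy atom and fill implicit hydrogens from standard valence (C 4, N 3, O 2, S 2, halogen 1):
  atom 1: O, bond orders sum to 2 (valence 2) → 0 H
  atom 2: C, bond orders sum to 4 (valence 4) → 0 H
  atom 3: O, bond orders sum to 1 (valence 2) → 1 H
  atom 4: C, bond orders sum to 3 (valence 4) → 1 H
  atom 5: C, bond orders sum to 2 (valence 4) → 2 H
  atom 6: C, bond orders sum to 3 (valence 4) → 1 H
  atom 7: C, bond orders sum to 1 (valence 4) → 3 H
  atom 8: C, bond orders sum to 4 (valence 4) → 0 H
  atom 9: N, bond orders sum to 3 (valence 3) → 0 H
  atom 10: C, bond orders sum to 4 (valence 4) → 0 H
  atom 11: O, bond orders sum to 2 (valence 2) → 0 H
  atom 12: C, bond orders sum to 2 (valence 4) → 2 H
  atom 13: C, bond orders sum to 2 (valence 4) → 2 H
  atom 14: C, bond orders sum to 2 (valence 4) → 2 H
  atom 15: C, bond orders sum to 2 (valence 4) → 2 H
  atom 16: C, bond orders sum to 3 (valence 4) → 1 H
  atom 17: C, bond orders sum to 2 (valence 4) → 2 H
  atom 18: C, bond orders sum to 1 (valence 4) → 3 H
  atom 19: C, bond orders sum to 4 (valence 4) → 0 H
  atom 20: N, bond orders sum to 3 (valence 3) → 0 H
Totals → C:15, H:22, N:2, O:3.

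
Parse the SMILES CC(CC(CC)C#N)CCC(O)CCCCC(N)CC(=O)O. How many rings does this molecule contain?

0

In SMILES, each pair of matching ring-closure digits denotes one ring-closing bond; the number of such bonds equals the number of independent rings.
Ring-closure bonds here: 0.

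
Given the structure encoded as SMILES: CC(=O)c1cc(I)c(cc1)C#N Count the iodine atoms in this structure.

Scan the SMILES for I atoms (remember two-letter symbols like Cl and Br are single atoms).
Iodine count: 1.

1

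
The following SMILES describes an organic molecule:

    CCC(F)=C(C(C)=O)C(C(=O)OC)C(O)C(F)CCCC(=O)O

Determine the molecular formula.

C15H22F2O6

Walk through each heavy atom and fill implicit hydrogens from standard valence (C 4, N 3, O 2, S 2, halogen 1):
  atom 1: C, bond orders sum to 1 (valence 4) → 3 H
  atom 2: C, bond orders sum to 2 (valence 4) → 2 H
  atom 3: C, bond orders sum to 4 (valence 4) → 0 H
  atom 4: F (halogen, monovalent) → 0 H
  atom 5: C, bond orders sum to 4 (valence 4) → 0 H
  atom 6: C, bond orders sum to 4 (valence 4) → 0 H
  atom 7: C, bond orders sum to 1 (valence 4) → 3 H
  atom 8: O, bond orders sum to 2 (valence 2) → 0 H
  atom 9: C, bond orders sum to 3 (valence 4) → 1 H
  atom 10: C, bond orders sum to 4 (valence 4) → 0 H
  atom 11: O, bond orders sum to 2 (valence 2) → 0 H
  atom 12: O, bond orders sum to 2 (valence 2) → 0 H
  atom 13: C, bond orders sum to 1 (valence 4) → 3 H
  atom 14: C, bond orders sum to 3 (valence 4) → 1 H
  atom 15: O, bond orders sum to 1 (valence 2) → 1 H
  atom 16: C, bond orders sum to 3 (valence 4) → 1 H
  atom 17: F (halogen, monovalent) → 0 H
  atom 18: C, bond orders sum to 2 (valence 4) → 2 H
  atom 19: C, bond orders sum to 2 (valence 4) → 2 H
  atom 20: C, bond orders sum to 2 (valence 4) → 2 H
  atom 21: C, bond orders sum to 4 (valence 4) → 0 H
  atom 22: O, bond orders sum to 2 (valence 2) → 0 H
  atom 23: O, bond orders sum to 1 (valence 2) → 1 H
Totals → C:15, H:22, F:2, O:6.
In Hill order: C15H22F2O6.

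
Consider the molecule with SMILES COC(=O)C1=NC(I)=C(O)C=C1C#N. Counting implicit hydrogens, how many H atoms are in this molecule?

5

Walk through each heavy atom and fill implicit hydrogens from standard valence (C 4, N 3, O 2, S 2, halogen 1):
  atom 1: C, bond orders sum to 1 (valence 4) → 3 H
  atom 2: O, bond orders sum to 2 (valence 2) → 0 H
  atom 3: C, bond orders sum to 4 (valence 4) → 0 H
  atom 4: O, bond orders sum to 2 (valence 2) → 0 H
  atom 5: C, bond orders sum to 4 (valence 4) → 0 H
  atom 6: N, bond orders sum to 3 (valence 3) → 0 H
  atom 7: C, bond orders sum to 4 (valence 4) → 0 H
  atom 8: I (halogen, monovalent) → 0 H
  atom 9: C, bond orders sum to 4 (valence 4) → 0 H
  atom 10: O, bond orders sum to 1 (valence 2) → 1 H
  atom 11: C, bond orders sum to 3 (valence 4) → 1 H
  atom 12: C, bond orders sum to 4 (valence 4) → 0 H
  atom 13: C, bond orders sum to 4 (valence 4) → 0 H
  atom 14: N, bond orders sum to 3 (valence 3) → 0 H
Total hydrogens: 5.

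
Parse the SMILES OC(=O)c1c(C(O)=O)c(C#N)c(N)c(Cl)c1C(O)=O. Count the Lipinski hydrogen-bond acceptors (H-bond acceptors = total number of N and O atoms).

N atoms: 2; O atoms: 6.
Lipinski HBA = 2 + 6 = 8.

8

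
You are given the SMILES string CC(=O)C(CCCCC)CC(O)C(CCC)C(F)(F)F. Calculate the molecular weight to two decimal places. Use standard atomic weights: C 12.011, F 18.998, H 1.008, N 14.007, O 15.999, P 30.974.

296.37 g/mol

First, the molecular formula is C15H27F3O2 (counting implicit H from valence).
  C: 15 × 12.011 = 180.165
  F: 3 × 18.998 = 56.994
  H: 27 × 1.008 = 27.216
  O: 2 × 15.999 = 31.998
Sum: 15×12.011 + 3×18.998 + 27×1.008 + 2×15.999 = 296.373 → 296.37 g/mol.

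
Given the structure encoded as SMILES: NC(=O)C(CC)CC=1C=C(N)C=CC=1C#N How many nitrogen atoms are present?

Scan the SMILES for N atoms (remember two-letter symbols like Cl and Br are single atoms).
Nitrogen count: 3.

3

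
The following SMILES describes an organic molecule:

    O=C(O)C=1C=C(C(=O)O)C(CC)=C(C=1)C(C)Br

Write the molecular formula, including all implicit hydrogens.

C12H13BrO4

Walk through each heavy atom and fill implicit hydrogens from standard valence (C 4, N 3, O 2, S 2, halogen 1):
  atom 1: O, bond orders sum to 2 (valence 2) → 0 H
  atom 2: C, bond orders sum to 4 (valence 4) → 0 H
  atom 3: O, bond orders sum to 1 (valence 2) → 1 H
  atom 4: C, bond orders sum to 4 (valence 4) → 0 H
  atom 5: C, bond orders sum to 3 (valence 4) → 1 H
  atom 6: C, bond orders sum to 4 (valence 4) → 0 H
  atom 7: C, bond orders sum to 4 (valence 4) → 0 H
  atom 8: O, bond orders sum to 2 (valence 2) → 0 H
  atom 9: O, bond orders sum to 1 (valence 2) → 1 H
  atom 10: C, bond orders sum to 4 (valence 4) → 0 H
  atom 11: C, bond orders sum to 2 (valence 4) → 2 H
  atom 12: C, bond orders sum to 1 (valence 4) → 3 H
  atom 13: C, bond orders sum to 4 (valence 4) → 0 H
  atom 14: C, bond orders sum to 3 (valence 4) → 1 H
  atom 15: C, bond orders sum to 3 (valence 4) → 1 H
  atom 16: C, bond orders sum to 1 (valence 4) → 3 H
  atom 17: Br (halogen, monovalent) → 0 H
Totals → C:12, H:13, Br:1, O:4.
In Hill order: C12H13BrO4.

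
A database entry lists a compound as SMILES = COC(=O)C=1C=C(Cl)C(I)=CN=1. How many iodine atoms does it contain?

Scan the SMILES for I atoms (remember two-letter symbols like Cl and Br are single atoms).
Iodine count: 1.

1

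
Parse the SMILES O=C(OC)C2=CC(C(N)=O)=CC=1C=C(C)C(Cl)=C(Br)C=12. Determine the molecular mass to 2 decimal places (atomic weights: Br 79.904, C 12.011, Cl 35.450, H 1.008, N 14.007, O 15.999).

356.60 g/mol

First, the molecular formula is C14H11BrClNO3 (counting implicit H from valence).
  Br: 1 × 79.904 = 79.904
  C: 14 × 12.011 = 168.154
  Cl: 1 × 35.450 = 35.450
  H: 11 × 1.008 = 11.088
  N: 1 × 14.007 = 14.007
  O: 3 × 15.999 = 47.997
Sum: 1×79.904 + 14×12.011 + 1×35.450 + 11×1.008 + 1×14.007 + 3×15.999 = 356.600 → 356.60 g/mol.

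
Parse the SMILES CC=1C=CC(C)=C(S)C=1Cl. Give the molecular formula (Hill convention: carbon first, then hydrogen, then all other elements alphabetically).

C8H9ClS

Walk through each heavy atom and fill implicit hydrogens from standard valence (C 4, N 3, O 2, S 2, halogen 1):
  atom 1: C, bond orders sum to 1 (valence 4) → 3 H
  atom 2: C, bond orders sum to 4 (valence 4) → 0 H
  atom 3: C, bond orders sum to 3 (valence 4) → 1 H
  atom 4: C, bond orders sum to 3 (valence 4) → 1 H
  atom 5: C, bond orders sum to 4 (valence 4) → 0 H
  atom 6: C, bond orders sum to 1 (valence 4) → 3 H
  atom 7: C, bond orders sum to 4 (valence 4) → 0 H
  atom 8: S, bond orders sum to 1 (valence 2) → 1 H
  atom 9: C, bond orders sum to 4 (valence 4) → 0 H
  atom 10: Cl (halogen, monovalent) → 0 H
Totals → C:8, H:9, Cl:1, S:1.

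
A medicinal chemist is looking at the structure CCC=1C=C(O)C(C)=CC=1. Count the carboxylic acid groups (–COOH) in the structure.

Scan the SMILES for the carboxylic acid motif — none present.
Groups that are present: 1 hydroxyl.

0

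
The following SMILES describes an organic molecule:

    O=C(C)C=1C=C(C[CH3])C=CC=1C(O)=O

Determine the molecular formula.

Walk through each heavy atom and fill implicit hydrogens from standard valence (C 4, N 3, O 2, S 2, halogen 1):
  atom 1: O, bond orders sum to 2 (valence 2) → 0 H
  atom 2: C, bond orders sum to 4 (valence 4) → 0 H
  atom 3: C, bond orders sum to 1 (valence 4) → 3 H
  atom 4: C, bond orders sum to 4 (valence 4) → 0 H
  atom 5: C, bond orders sum to 3 (valence 4) → 1 H
  atom 6: C, bond orders sum to 4 (valence 4) → 0 H
  atom 7: C, bond orders sum to 2 (valence 4) → 2 H
  atom 8: C with explicit H count 3
  atom 9: C, bond orders sum to 3 (valence 4) → 1 H
  atom 10: C, bond orders sum to 3 (valence 4) → 1 H
  atom 11: C, bond orders sum to 4 (valence 4) → 0 H
  atom 12: C, bond orders sum to 4 (valence 4) → 0 H
  atom 13: O, bond orders sum to 1 (valence 2) → 1 H
  atom 14: O, bond orders sum to 2 (valence 2) → 0 H
Totals → C:11, H:12, O:3.
In Hill order: C11H12O3.

C11H12O3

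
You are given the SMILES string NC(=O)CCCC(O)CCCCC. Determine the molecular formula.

Walk through each heavy atom and fill implicit hydrogens from standard valence (C 4, N 3, O 2, S 2, halogen 1):
  atom 1: N, bond orders sum to 1 (valence 3) → 2 H
  atom 2: C, bond orders sum to 4 (valence 4) → 0 H
  atom 3: O, bond orders sum to 2 (valence 2) → 0 H
  atom 4: C, bond orders sum to 2 (valence 4) → 2 H
  atom 5: C, bond orders sum to 2 (valence 4) → 2 H
  atom 6: C, bond orders sum to 2 (valence 4) → 2 H
  atom 7: C, bond orders sum to 3 (valence 4) → 1 H
  atom 8: O, bond orders sum to 1 (valence 2) → 1 H
  atom 9: C, bond orders sum to 2 (valence 4) → 2 H
  atom 10: C, bond orders sum to 2 (valence 4) → 2 H
  atom 11: C, bond orders sum to 2 (valence 4) → 2 H
  atom 12: C, bond orders sum to 2 (valence 4) → 2 H
  atom 13: C, bond orders sum to 1 (valence 4) → 3 H
Totals → C:10, H:21, N:1, O:2.
In Hill order: C10H21NO2.

C10H21NO2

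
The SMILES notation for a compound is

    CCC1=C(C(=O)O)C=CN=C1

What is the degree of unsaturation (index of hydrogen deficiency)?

5

Degree of unsaturation = (number of rings) + (number of π bonds).
Ring closures in the SMILES: 1.
π bonds: 4 double bonds (each 1 DoU) → 4 DoU from unsaturation.
Total DoU = 1 + 4 = 5.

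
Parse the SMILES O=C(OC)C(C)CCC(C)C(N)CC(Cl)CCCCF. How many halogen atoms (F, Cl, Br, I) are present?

Halogen atoms appear at heavy-atom positions 15, 20 (1×Cl, 1×F).
Other groups present: 1 ester, 1 primary amine.
Halogen count: 2.

2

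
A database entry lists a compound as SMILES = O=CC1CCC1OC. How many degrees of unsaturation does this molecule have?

2

Degree of unsaturation = (number of rings) + (number of π bonds).
Ring closures in the SMILES: 1.
π bonds: 1 double bond (each 1 DoU) → 1 DoU from unsaturation.
Total DoU = 1 + 1 = 2.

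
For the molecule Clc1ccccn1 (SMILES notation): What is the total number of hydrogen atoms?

Walk through each heavy atom and fill implicit hydrogens from standard valence (C 4, N 3, O 2, S 2, halogen 1); for lowercase aromatic atoms, an aromatic c carries 1 H when it has two neighbours and 0 H with three, and aromatic n carries 0 H:
  atom 1: Cl (halogen, monovalent) → 0 H
  atom 2: aromatic c, 3 neighbours → 0 H
  atom 3: aromatic c, 2 neighbours → 1 H
  atom 4: aromatic c, 2 neighbours → 1 H
  atom 5: aromatic c, 2 neighbours → 1 H
  atom 6: aromatic c, 2 neighbours → 1 H
  atom 7: aromatic n, 2 neighbours → 0 H
Total hydrogens: 4.

4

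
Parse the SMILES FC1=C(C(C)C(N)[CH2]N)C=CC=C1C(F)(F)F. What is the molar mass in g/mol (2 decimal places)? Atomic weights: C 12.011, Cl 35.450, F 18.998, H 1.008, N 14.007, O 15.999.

First, the molecular formula is C11H14F4N2 (counting implicit H from valence).
  C: 11 × 12.011 = 132.121
  F: 4 × 18.998 = 75.992
  H: 14 × 1.008 = 14.112
  N: 2 × 14.007 = 28.014
Sum: 11×12.011 + 4×18.998 + 14×1.008 + 2×14.007 = 250.239 → 250.24 g/mol.

250.24 g/mol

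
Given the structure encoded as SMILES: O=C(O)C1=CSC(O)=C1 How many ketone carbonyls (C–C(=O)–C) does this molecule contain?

0

Scan the SMILES for the ketone motif — none present.
Groups that are present: 1 carboxylic acid, 1 hydroxyl.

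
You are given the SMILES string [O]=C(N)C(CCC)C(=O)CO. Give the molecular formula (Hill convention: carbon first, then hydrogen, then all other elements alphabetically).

C7H13NO3

Walk through each heavy atom and fill implicit hydrogens from standard valence (C 4, N 3, O 2, S 2, halogen 1):
  atom 1: O with explicit H count 0
  atom 2: C, bond orders sum to 4 (valence 4) → 0 H
  atom 3: N, bond orders sum to 1 (valence 3) → 2 H
  atom 4: C, bond orders sum to 3 (valence 4) → 1 H
  atom 5: C, bond orders sum to 2 (valence 4) → 2 H
  atom 6: C, bond orders sum to 2 (valence 4) → 2 H
  atom 7: C, bond orders sum to 1 (valence 4) → 3 H
  atom 8: C, bond orders sum to 4 (valence 4) → 0 H
  atom 9: O, bond orders sum to 2 (valence 2) → 0 H
  atom 10: C, bond orders sum to 2 (valence 4) → 2 H
  atom 11: O, bond orders sum to 1 (valence 2) → 1 H
Totals → C:7, H:13, N:1, O:3.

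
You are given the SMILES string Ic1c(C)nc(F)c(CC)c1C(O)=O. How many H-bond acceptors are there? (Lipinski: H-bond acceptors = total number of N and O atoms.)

N atoms: 1; O atoms: 2.
Lipinski HBA = 1 + 2 = 3.

3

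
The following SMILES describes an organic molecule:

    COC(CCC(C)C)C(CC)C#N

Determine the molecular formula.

Walk through each heavy atom and fill implicit hydrogens from standard valence (C 4, N 3, O 2, S 2, halogen 1):
  atom 1: C, bond orders sum to 1 (valence 4) → 3 H
  atom 2: O, bond orders sum to 2 (valence 2) → 0 H
  atom 3: C, bond orders sum to 3 (valence 4) → 1 H
  atom 4: C, bond orders sum to 2 (valence 4) → 2 H
  atom 5: C, bond orders sum to 2 (valence 4) → 2 H
  atom 6: C, bond orders sum to 3 (valence 4) → 1 H
  atom 7: C, bond orders sum to 1 (valence 4) → 3 H
  atom 8: C, bond orders sum to 1 (valence 4) → 3 H
  atom 9: C, bond orders sum to 3 (valence 4) → 1 H
  atom 10: C, bond orders sum to 2 (valence 4) → 2 H
  atom 11: C, bond orders sum to 1 (valence 4) → 3 H
  atom 12: C, bond orders sum to 4 (valence 4) → 0 H
  atom 13: N, bond orders sum to 3 (valence 3) → 0 H
Totals → C:11, H:21, N:1, O:1.
In Hill order: C11H21NO.

C11H21NO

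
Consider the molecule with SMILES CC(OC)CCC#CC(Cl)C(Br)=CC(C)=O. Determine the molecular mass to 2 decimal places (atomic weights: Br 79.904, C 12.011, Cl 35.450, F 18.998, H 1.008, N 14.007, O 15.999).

First, the molecular formula is C12H16BrClO2 (counting implicit H from valence).
  Br: 1 × 79.904 = 79.904
  C: 12 × 12.011 = 144.132
  Cl: 1 × 35.450 = 35.450
  H: 16 × 1.008 = 16.128
  O: 2 × 15.999 = 31.998
Sum: 1×79.904 + 12×12.011 + 1×35.450 + 16×1.008 + 2×15.999 = 307.612 → 307.61 g/mol.

307.61 g/mol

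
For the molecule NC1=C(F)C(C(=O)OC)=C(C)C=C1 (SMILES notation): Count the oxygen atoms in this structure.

2

Scan the SMILES for O atoms (remember two-letter symbols like Cl and Br are single atoms).
Oxygen count: 2.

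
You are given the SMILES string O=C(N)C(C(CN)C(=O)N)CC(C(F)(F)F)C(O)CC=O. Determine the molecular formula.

Walk through each heavy atom and fill implicit hydrogens from standard valence (C 4, N 3, O 2, S 2, halogen 1):
  atom 1: O, bond orders sum to 2 (valence 2) → 0 H
  atom 2: C, bond orders sum to 4 (valence 4) → 0 H
  atom 3: N, bond orders sum to 1 (valence 3) → 2 H
  atom 4: C, bond orders sum to 3 (valence 4) → 1 H
  atom 5: C, bond orders sum to 3 (valence 4) → 1 H
  atom 6: C, bond orders sum to 2 (valence 4) → 2 H
  atom 7: N, bond orders sum to 1 (valence 3) → 2 H
  atom 8: C, bond orders sum to 4 (valence 4) → 0 H
  atom 9: O, bond orders sum to 2 (valence 2) → 0 H
  atom 10: N, bond orders sum to 1 (valence 3) → 2 H
  atom 11: C, bond orders sum to 2 (valence 4) → 2 H
  atom 12: C, bond orders sum to 3 (valence 4) → 1 H
  atom 13: C, bond orders sum to 4 (valence 4) → 0 H
  atom 14: F (halogen, monovalent) → 0 H
  atom 15: F (halogen, monovalent) → 0 H
  atom 16: F (halogen, monovalent) → 0 H
  atom 17: C, bond orders sum to 3 (valence 4) → 1 H
  atom 18: O, bond orders sum to 1 (valence 2) → 1 H
  atom 19: C, bond orders sum to 2 (valence 4) → 2 H
  atom 20: C, bond orders sum to 3 (valence 4) → 1 H
  atom 21: O, bond orders sum to 2 (valence 2) → 0 H
Totals → C:11, H:18, F:3, N:3, O:4.
In Hill order: C11H18F3N3O4.

C11H18F3N3O4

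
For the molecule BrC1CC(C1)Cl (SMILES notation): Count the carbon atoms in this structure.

Count every carbon token in the SMILES (each C, including those in ring-closure positions and inside branches).
Carbon count: 4.

4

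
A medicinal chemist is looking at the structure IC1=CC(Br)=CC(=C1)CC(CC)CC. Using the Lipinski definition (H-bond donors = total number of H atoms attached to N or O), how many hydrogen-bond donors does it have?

Donors: find every N or O and count the H atoms it carries.
  (no N or O atoms present)
Lipinski HBD = 0.

0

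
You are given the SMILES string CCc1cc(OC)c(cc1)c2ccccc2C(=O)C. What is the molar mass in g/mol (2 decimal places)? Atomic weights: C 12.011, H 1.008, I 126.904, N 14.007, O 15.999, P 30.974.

First, the molecular formula is C17H18O2 (counting implicit H from valence).
  C: 17 × 12.011 = 204.187
  H: 18 × 1.008 = 18.144
  O: 2 × 15.999 = 31.998
Sum: 17×12.011 + 18×1.008 + 2×15.999 = 254.329 → 254.33 g/mol.

254.33 g/mol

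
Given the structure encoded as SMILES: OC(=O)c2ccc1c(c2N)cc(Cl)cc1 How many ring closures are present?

2

In SMILES, each pair of matching ring-closure digits denotes one ring-closing bond; the number of such bonds equals the number of independent rings.
Ring-closure bonds here: 2.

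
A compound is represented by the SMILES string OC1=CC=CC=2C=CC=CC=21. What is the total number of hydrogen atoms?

Walk through each heavy atom and fill implicit hydrogens from standard valence (C 4, N 3, O 2, S 2, halogen 1):
  atom 1: O, bond orders sum to 1 (valence 2) → 1 H
  atom 2: C, bond orders sum to 4 (valence 4) → 0 H
  atom 3: C, bond orders sum to 3 (valence 4) → 1 H
  atom 4: C, bond orders sum to 3 (valence 4) → 1 H
  atom 5: C, bond orders sum to 3 (valence 4) → 1 H
  atom 6: C, bond orders sum to 4 (valence 4) → 0 H
  atom 7: C, bond orders sum to 3 (valence 4) → 1 H
  atom 8: C, bond orders sum to 3 (valence 4) → 1 H
  atom 9: C, bond orders sum to 3 (valence 4) → 1 H
  atom 10: C, bond orders sum to 3 (valence 4) → 1 H
  atom 11: C, bond orders sum to 4 (valence 4) → 0 H
Total hydrogens: 8.

8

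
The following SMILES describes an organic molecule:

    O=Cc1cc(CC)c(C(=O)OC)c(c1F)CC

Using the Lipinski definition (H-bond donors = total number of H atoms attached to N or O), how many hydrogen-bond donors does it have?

0

Donors: find every N or O and count the H atoms it carries.
  atom 1 (O): bond orders sum to 2 → 0 H
  atom 10 (O): bond orders sum to 2 → 0 H
  atom 11 (O): bond orders sum to 2 → 0 H
Lipinski HBD = 0.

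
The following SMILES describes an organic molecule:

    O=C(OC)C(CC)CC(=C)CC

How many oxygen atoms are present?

2

Scan the SMILES for O atoms (remember two-letter symbols like Cl and Br are single atoms).
Oxygen count: 2.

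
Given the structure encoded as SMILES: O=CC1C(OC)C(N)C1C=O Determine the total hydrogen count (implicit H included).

Walk through each heavy atom and fill implicit hydrogens from standard valence (C 4, N 3, O 2, S 2, halogen 1):
  atom 1: O, bond orders sum to 2 (valence 2) → 0 H
  atom 2: C, bond orders sum to 3 (valence 4) → 1 H
  atom 3: C, bond orders sum to 3 (valence 4) → 1 H
  atom 4: C, bond orders sum to 3 (valence 4) → 1 H
  atom 5: O, bond orders sum to 2 (valence 2) → 0 H
  atom 6: C, bond orders sum to 1 (valence 4) → 3 H
  atom 7: C, bond orders sum to 3 (valence 4) → 1 H
  atom 8: N, bond orders sum to 1 (valence 3) → 2 H
  atom 9: C, bond orders sum to 3 (valence 4) → 1 H
  atom 10: C, bond orders sum to 3 (valence 4) → 1 H
  atom 11: O, bond orders sum to 2 (valence 2) → 0 H
Total hydrogens: 11.

11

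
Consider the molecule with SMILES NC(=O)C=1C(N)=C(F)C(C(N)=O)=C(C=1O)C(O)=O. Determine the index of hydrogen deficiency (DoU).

7

Degree of unsaturation = (number of rings) + (number of π bonds).
Ring closures in the SMILES: 1.
π bonds: 6 double bonds (each 1 DoU) → 6 DoU from unsaturation.
Total DoU = 1 + 6 = 7.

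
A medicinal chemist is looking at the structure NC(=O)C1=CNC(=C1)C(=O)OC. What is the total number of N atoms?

2

Scan the SMILES for N atoms (remember two-letter symbols like Cl and Br are single atoms).
Nitrogen count: 2.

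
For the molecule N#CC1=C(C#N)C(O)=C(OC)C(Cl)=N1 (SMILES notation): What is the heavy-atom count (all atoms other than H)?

14

Every atom symbol written in the SMILES (organic subset) is one heavy atom; implicit H are not written.
Heavy atoms by element → C:8, Cl:1, N:3, O:2.
Total: 14.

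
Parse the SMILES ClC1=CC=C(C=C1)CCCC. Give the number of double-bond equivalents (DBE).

Degree of unsaturation = (number of rings) + (number of π bonds).
Ring closures in the SMILES: 1.
π bonds: 3 double bonds (each 1 DoU) → 3 DoU from unsaturation.
Total DoU = 1 + 3 = 4.

4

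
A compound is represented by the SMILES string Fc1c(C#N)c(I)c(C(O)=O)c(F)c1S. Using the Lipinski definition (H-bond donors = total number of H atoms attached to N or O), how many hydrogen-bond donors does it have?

1

Donors: find every N or O and count the H atoms it carries.
  atom 5 (N): bond orders sum to 3 → 0 H
  atom 10 (O): bond orders sum to 1 → 1 H
  atom 11 (O): bond orders sum to 2 → 0 H
Lipinski HBD = 1.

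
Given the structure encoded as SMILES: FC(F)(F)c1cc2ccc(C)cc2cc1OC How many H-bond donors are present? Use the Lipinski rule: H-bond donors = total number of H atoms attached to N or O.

0

Donors: find every N or O and count the H atoms it carries.
  atom 16 (O): bond orders sum to 2 → 0 H
Lipinski HBD = 0.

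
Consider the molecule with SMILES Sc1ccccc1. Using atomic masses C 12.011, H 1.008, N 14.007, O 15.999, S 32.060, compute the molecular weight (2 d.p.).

First, the molecular formula is C6H6S (counting implicit H from valence).
  C: 6 × 12.011 = 72.066
  H: 6 × 1.008 = 6.048
  S: 1 × 32.060 = 32.060
Sum: 6×12.011 + 6×1.008 + 1×32.060 = 110.174 → 110.17 g/mol.

110.17 g/mol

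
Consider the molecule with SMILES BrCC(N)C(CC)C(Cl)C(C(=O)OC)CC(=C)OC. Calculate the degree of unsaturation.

2

Molecular formula: C13H23BrClNO3.
DoU = (2C + 2 + N − H − X) / 2, where X is the halogen count and O/S are ignored.
    = (2·13 + 2 + 1 − 23 − 2) / 2 = 4 / 2 = 2.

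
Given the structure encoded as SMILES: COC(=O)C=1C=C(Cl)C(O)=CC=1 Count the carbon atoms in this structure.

Count every carbon token in the SMILES (each C, including those in ring-closure positions and inside branches).
Carbon count: 8.

8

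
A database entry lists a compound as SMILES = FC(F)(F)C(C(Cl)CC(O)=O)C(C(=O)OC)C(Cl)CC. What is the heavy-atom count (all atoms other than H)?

Every atom symbol written in the SMILES (organic subset) is one heavy atom; implicit H are not written.
Heavy atoms by element → C:11, Cl:2, F:3, O:4.
Total: 20.

20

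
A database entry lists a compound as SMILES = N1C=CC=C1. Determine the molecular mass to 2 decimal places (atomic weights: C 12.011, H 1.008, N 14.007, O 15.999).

First, the molecular formula is C4H5N (counting implicit H from valence).
  C: 4 × 12.011 = 48.044
  H: 5 × 1.008 = 5.040
  N: 1 × 14.007 = 14.007
Sum: 4×12.011 + 5×1.008 + 1×14.007 = 67.091 → 67.09 g/mol.

67.09 g/mol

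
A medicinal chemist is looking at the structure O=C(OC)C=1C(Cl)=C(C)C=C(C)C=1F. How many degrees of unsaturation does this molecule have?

Degree of unsaturation = (number of rings) + (number of π bonds).
Ring closures in the SMILES: 1.
π bonds: 4 double bonds (each 1 DoU) → 4 DoU from unsaturation.
Total DoU = 1 + 4 = 5.

5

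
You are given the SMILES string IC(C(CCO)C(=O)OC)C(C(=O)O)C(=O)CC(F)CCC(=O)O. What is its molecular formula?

C14H20FIO8

Walk through each heavy atom and fill implicit hydrogens from standard valence (C 4, N 3, O 2, S 2, halogen 1):
  atom 1: I (halogen, monovalent) → 0 H
  atom 2: C, bond orders sum to 3 (valence 4) → 1 H
  atom 3: C, bond orders sum to 3 (valence 4) → 1 H
  atom 4: C, bond orders sum to 2 (valence 4) → 2 H
  atom 5: C, bond orders sum to 2 (valence 4) → 2 H
  atom 6: O, bond orders sum to 1 (valence 2) → 1 H
  atom 7: C, bond orders sum to 4 (valence 4) → 0 H
  atom 8: O, bond orders sum to 2 (valence 2) → 0 H
  atom 9: O, bond orders sum to 2 (valence 2) → 0 H
  atom 10: C, bond orders sum to 1 (valence 4) → 3 H
  atom 11: C, bond orders sum to 3 (valence 4) → 1 H
  atom 12: C, bond orders sum to 4 (valence 4) → 0 H
  atom 13: O, bond orders sum to 2 (valence 2) → 0 H
  atom 14: O, bond orders sum to 1 (valence 2) → 1 H
  atom 15: C, bond orders sum to 4 (valence 4) → 0 H
  atom 16: O, bond orders sum to 2 (valence 2) → 0 H
  atom 17: C, bond orders sum to 2 (valence 4) → 2 H
  atom 18: C, bond orders sum to 3 (valence 4) → 1 H
  atom 19: F (halogen, monovalent) → 0 H
  atom 20: C, bond orders sum to 2 (valence 4) → 2 H
  atom 21: C, bond orders sum to 2 (valence 4) → 2 H
  atom 22: C, bond orders sum to 4 (valence 4) → 0 H
  atom 23: O, bond orders sum to 2 (valence 2) → 0 H
  atom 24: O, bond orders sum to 1 (valence 2) → 1 H
Totals → C:14, H:20, F:1, I:1, O:8.
In Hill order: C14H20FIO8.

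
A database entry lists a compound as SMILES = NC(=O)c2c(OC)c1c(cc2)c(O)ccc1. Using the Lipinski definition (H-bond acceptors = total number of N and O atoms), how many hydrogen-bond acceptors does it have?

4

N atoms: 1; O atoms: 3.
Lipinski HBA = 1 + 3 = 4.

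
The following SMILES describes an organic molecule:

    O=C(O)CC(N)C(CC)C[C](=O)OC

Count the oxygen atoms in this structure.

Scan the SMILES for O atoms (remember two-letter symbols like Cl and Br are single atoms).
Oxygen count: 4.

4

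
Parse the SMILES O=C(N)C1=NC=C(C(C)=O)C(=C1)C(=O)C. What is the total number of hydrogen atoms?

10

Walk through each heavy atom and fill implicit hydrogens from standard valence (C 4, N 3, O 2, S 2, halogen 1):
  atom 1: O, bond orders sum to 2 (valence 2) → 0 H
  atom 2: C, bond orders sum to 4 (valence 4) → 0 H
  atom 3: N, bond orders sum to 1 (valence 3) → 2 H
  atom 4: C, bond orders sum to 4 (valence 4) → 0 H
  atom 5: N, bond orders sum to 3 (valence 3) → 0 H
  atom 6: C, bond orders sum to 3 (valence 4) → 1 H
  atom 7: C, bond orders sum to 4 (valence 4) → 0 H
  atom 8: C, bond orders sum to 4 (valence 4) → 0 H
  atom 9: C, bond orders sum to 1 (valence 4) → 3 H
  atom 10: O, bond orders sum to 2 (valence 2) → 0 H
  atom 11: C, bond orders sum to 4 (valence 4) → 0 H
  atom 12: C, bond orders sum to 3 (valence 4) → 1 H
  atom 13: C, bond orders sum to 4 (valence 4) → 0 H
  atom 14: O, bond orders sum to 2 (valence 2) → 0 H
  atom 15: C, bond orders sum to 1 (valence 4) → 3 H
Total hydrogens: 10.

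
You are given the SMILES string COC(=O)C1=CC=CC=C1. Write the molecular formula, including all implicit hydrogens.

C8H8O2

Walk through each heavy atom and fill implicit hydrogens from standard valence (C 4, N 3, O 2, S 2, halogen 1):
  atom 1: C, bond orders sum to 1 (valence 4) → 3 H
  atom 2: O, bond orders sum to 2 (valence 2) → 0 H
  atom 3: C, bond orders sum to 4 (valence 4) → 0 H
  atom 4: O, bond orders sum to 2 (valence 2) → 0 H
  atom 5: C, bond orders sum to 4 (valence 4) → 0 H
  atom 6: C, bond orders sum to 3 (valence 4) → 1 H
  atom 7: C, bond orders sum to 3 (valence 4) → 1 H
  atom 8: C, bond orders sum to 3 (valence 4) → 1 H
  atom 9: C, bond orders sum to 3 (valence 4) → 1 H
  atom 10: C, bond orders sum to 3 (valence 4) → 1 H
Totals → C:8, H:8, O:2.
In Hill order: C8H8O2.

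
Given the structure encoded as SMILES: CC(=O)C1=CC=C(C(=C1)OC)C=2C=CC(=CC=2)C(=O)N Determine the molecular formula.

Walk through each heavy atom and fill implicit hydrogens from standard valence (C 4, N 3, O 2, S 2, halogen 1):
  atom 1: C, bond orders sum to 1 (valence 4) → 3 H
  atom 2: C, bond orders sum to 4 (valence 4) → 0 H
  atom 3: O, bond orders sum to 2 (valence 2) → 0 H
  atom 4: C, bond orders sum to 4 (valence 4) → 0 H
  atom 5: C, bond orders sum to 3 (valence 4) → 1 H
  atom 6: C, bond orders sum to 3 (valence 4) → 1 H
  atom 7: C, bond orders sum to 4 (valence 4) → 0 H
  atom 8: C, bond orders sum to 4 (valence 4) → 0 H
  atom 9: C, bond orders sum to 3 (valence 4) → 1 H
  atom 10: O, bond orders sum to 2 (valence 2) → 0 H
  atom 11: C, bond orders sum to 1 (valence 4) → 3 H
  atom 12: C, bond orders sum to 4 (valence 4) → 0 H
  atom 13: C, bond orders sum to 3 (valence 4) → 1 H
  atom 14: C, bond orders sum to 3 (valence 4) → 1 H
  atom 15: C, bond orders sum to 4 (valence 4) → 0 H
  atom 16: C, bond orders sum to 3 (valence 4) → 1 H
  atom 17: C, bond orders sum to 3 (valence 4) → 1 H
  atom 18: C, bond orders sum to 4 (valence 4) → 0 H
  atom 19: O, bond orders sum to 2 (valence 2) → 0 H
  atom 20: N, bond orders sum to 1 (valence 3) → 2 H
Totals → C:16, H:15, N:1, O:3.

C16H15NO3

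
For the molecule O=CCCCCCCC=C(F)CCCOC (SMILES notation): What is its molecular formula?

C13H23FO2

Walk through each heavy atom and fill implicit hydrogens from standard valence (C 4, N 3, O 2, S 2, halogen 1):
  atom 1: O, bond orders sum to 2 (valence 2) → 0 H
  atom 2: C, bond orders sum to 3 (valence 4) → 1 H
  atom 3: C, bond orders sum to 2 (valence 4) → 2 H
  atom 4: C, bond orders sum to 2 (valence 4) → 2 H
  atom 5: C, bond orders sum to 2 (valence 4) → 2 H
  atom 6: C, bond orders sum to 2 (valence 4) → 2 H
  atom 7: C, bond orders sum to 2 (valence 4) → 2 H
  atom 8: C, bond orders sum to 2 (valence 4) → 2 H
  atom 9: C, bond orders sum to 3 (valence 4) → 1 H
  atom 10: C, bond orders sum to 4 (valence 4) → 0 H
  atom 11: F (halogen, monovalent) → 0 H
  atom 12: C, bond orders sum to 2 (valence 4) → 2 H
  atom 13: C, bond orders sum to 2 (valence 4) → 2 H
  atom 14: C, bond orders sum to 2 (valence 4) → 2 H
  atom 15: O, bond orders sum to 2 (valence 2) → 0 H
  atom 16: C, bond orders sum to 1 (valence 4) → 3 H
Totals → C:13, H:23, F:1, O:2.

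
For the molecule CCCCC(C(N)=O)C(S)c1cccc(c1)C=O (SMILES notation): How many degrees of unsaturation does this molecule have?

6

Molecular formula: C14H19NO2S.
DoU = (2C + 2 + N − H − X) / 2, where X is the halogen count and O/S are ignored.
    = (2·14 + 2 + 1 − 19 − 0) / 2 = 12 / 2 = 6.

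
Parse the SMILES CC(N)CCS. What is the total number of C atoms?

4

Count every carbon token in the SMILES (each C, including those in ring-closure positions and inside branches).
Carbon count: 4.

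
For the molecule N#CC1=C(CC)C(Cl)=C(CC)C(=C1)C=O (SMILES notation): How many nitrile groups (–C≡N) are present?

The nitrile motif appears at heavy-atom position 2 in the SMILES.
Other groups present: 1 aldehyde.
Nitrile count: 1.

1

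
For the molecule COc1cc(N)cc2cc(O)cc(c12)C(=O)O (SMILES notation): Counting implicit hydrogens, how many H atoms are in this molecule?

Walk through each heavy atom and fill implicit hydrogens from standard valence (C 4, N 3, O 2, S 2, halogen 1); for lowercase aromatic atoms, an aromatic c carries 1 H when it has two neighbours and 0 H with three, and aromatic n carries 0 H:
  atom 1: C, bond orders sum to 1 (valence 4) → 3 H
  atom 2: O, bond orders sum to 2 (valence 2) → 0 H
  atom 3: aromatic c, 3 neighbours → 0 H
  atom 4: aromatic c, 2 neighbours → 1 H
  atom 5: aromatic c, 3 neighbours → 0 H
  atom 6: N, bond orders sum to 1 (valence 3) → 2 H
  atom 7: aromatic c, 2 neighbours → 1 H
  atom 8: aromatic c, 3 neighbours → 0 H
  atom 9: aromatic c, 2 neighbours → 1 H
  atom 10: aromatic c, 3 neighbours → 0 H
  atom 11: O, bond orders sum to 1 (valence 2) → 1 H
  atom 12: aromatic c, 2 neighbours → 1 H
  atom 13: aromatic c, 3 neighbours → 0 H
  atom 14: aromatic c, 3 neighbours → 0 H
  atom 15: C, bond orders sum to 4 (valence 4) → 0 H
  atom 16: O, bond orders sum to 2 (valence 2) → 0 H
  atom 17: O, bond orders sum to 1 (valence 2) → 1 H
Total hydrogens: 11.

11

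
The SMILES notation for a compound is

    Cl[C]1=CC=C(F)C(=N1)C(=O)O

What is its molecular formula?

C6H3ClFNO2

Walk through each heavy atom and fill implicit hydrogens from standard valence (C 4, N 3, O 2, S 2, halogen 1):
  atom 1: Cl (halogen, monovalent) → 0 H
  atom 2: C with explicit H count 0
  atom 3: C, bond orders sum to 3 (valence 4) → 1 H
  atom 4: C, bond orders sum to 3 (valence 4) → 1 H
  atom 5: C, bond orders sum to 4 (valence 4) → 0 H
  atom 6: F (halogen, monovalent) → 0 H
  atom 7: C, bond orders sum to 4 (valence 4) → 0 H
  atom 8: N, bond orders sum to 3 (valence 3) → 0 H
  atom 9: C, bond orders sum to 4 (valence 4) → 0 H
  atom 10: O, bond orders sum to 2 (valence 2) → 0 H
  atom 11: O, bond orders sum to 1 (valence 2) → 1 H
Totals → C:6, H:3, Cl:1, F:1, N:1, O:2.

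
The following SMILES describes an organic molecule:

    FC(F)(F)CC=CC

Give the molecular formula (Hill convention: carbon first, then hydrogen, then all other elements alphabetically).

C5H7F3

Walk through each heavy atom and fill implicit hydrogens from standard valence (C 4, N 3, O 2, S 2, halogen 1):
  atom 1: F (halogen, monovalent) → 0 H
  atom 2: C, bond orders sum to 4 (valence 4) → 0 H
  atom 3: F (halogen, monovalent) → 0 H
  atom 4: F (halogen, monovalent) → 0 H
  atom 5: C, bond orders sum to 2 (valence 4) → 2 H
  atom 6: C, bond orders sum to 3 (valence 4) → 1 H
  atom 7: C, bond orders sum to 3 (valence 4) → 1 H
  atom 8: C, bond orders sum to 1 (valence 4) → 3 H
Totals → C:5, H:7, F:3.
In Hill order: C5H7F3.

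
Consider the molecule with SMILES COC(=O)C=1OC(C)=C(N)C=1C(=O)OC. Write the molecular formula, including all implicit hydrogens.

Walk through each heavy atom and fill implicit hydrogens from standard valence (C 4, N 3, O 2, S 2, halogen 1):
  atom 1: C, bond orders sum to 1 (valence 4) → 3 H
  atom 2: O, bond orders sum to 2 (valence 2) → 0 H
  atom 3: C, bond orders sum to 4 (valence 4) → 0 H
  atom 4: O, bond orders sum to 2 (valence 2) → 0 H
  atom 5: C, bond orders sum to 4 (valence 4) → 0 H
  atom 6: O, bond orders sum to 2 (valence 2) → 0 H
  atom 7: C, bond orders sum to 4 (valence 4) → 0 H
  atom 8: C, bond orders sum to 1 (valence 4) → 3 H
  atom 9: C, bond orders sum to 4 (valence 4) → 0 H
  atom 10: N, bond orders sum to 1 (valence 3) → 2 H
  atom 11: C, bond orders sum to 4 (valence 4) → 0 H
  atom 12: C, bond orders sum to 4 (valence 4) → 0 H
  atom 13: O, bond orders sum to 2 (valence 2) → 0 H
  atom 14: O, bond orders sum to 2 (valence 2) → 0 H
  atom 15: C, bond orders sum to 1 (valence 4) → 3 H
Totals → C:9, H:11, N:1, O:5.
In Hill order: C9H11NO5.

C9H11NO5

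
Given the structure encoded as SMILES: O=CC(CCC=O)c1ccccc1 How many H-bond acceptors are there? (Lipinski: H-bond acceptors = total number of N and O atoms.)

2

N atoms: 0; O atoms: 2.
Lipinski HBA = 0 + 2 = 2.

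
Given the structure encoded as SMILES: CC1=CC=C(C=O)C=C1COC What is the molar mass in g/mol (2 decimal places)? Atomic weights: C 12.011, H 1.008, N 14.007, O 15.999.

First, the molecular formula is C10H12O2 (counting implicit H from valence).
  C: 10 × 12.011 = 120.110
  H: 12 × 1.008 = 12.096
  O: 2 × 15.999 = 31.998
Sum: 10×12.011 + 12×1.008 + 2×15.999 = 164.204 → 164.20 g/mol.

164.20 g/mol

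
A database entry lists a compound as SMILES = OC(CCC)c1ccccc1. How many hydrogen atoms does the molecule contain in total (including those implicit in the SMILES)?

Walk through each heavy atom and fill implicit hydrogens from standard valence (C 4, N 3, O 2, S 2, halogen 1); for lowercase aromatic atoms, an aromatic c carries 1 H when it has two neighbours and 0 H with three, and aromatic n carries 0 H:
  atom 1: O, bond orders sum to 1 (valence 2) → 1 H
  atom 2: C, bond orders sum to 3 (valence 4) → 1 H
  atom 3: C, bond orders sum to 2 (valence 4) → 2 H
  atom 4: C, bond orders sum to 2 (valence 4) → 2 H
  atom 5: C, bond orders sum to 1 (valence 4) → 3 H
  atom 6: aromatic c, 3 neighbours → 0 H
  atom 7: aromatic c, 2 neighbours → 1 H
  atom 8: aromatic c, 2 neighbours → 1 H
  atom 9: aromatic c, 2 neighbours → 1 H
  atom 10: aromatic c, 2 neighbours → 1 H
  atom 11: aromatic c, 2 neighbours → 1 H
Total hydrogens: 14.

14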